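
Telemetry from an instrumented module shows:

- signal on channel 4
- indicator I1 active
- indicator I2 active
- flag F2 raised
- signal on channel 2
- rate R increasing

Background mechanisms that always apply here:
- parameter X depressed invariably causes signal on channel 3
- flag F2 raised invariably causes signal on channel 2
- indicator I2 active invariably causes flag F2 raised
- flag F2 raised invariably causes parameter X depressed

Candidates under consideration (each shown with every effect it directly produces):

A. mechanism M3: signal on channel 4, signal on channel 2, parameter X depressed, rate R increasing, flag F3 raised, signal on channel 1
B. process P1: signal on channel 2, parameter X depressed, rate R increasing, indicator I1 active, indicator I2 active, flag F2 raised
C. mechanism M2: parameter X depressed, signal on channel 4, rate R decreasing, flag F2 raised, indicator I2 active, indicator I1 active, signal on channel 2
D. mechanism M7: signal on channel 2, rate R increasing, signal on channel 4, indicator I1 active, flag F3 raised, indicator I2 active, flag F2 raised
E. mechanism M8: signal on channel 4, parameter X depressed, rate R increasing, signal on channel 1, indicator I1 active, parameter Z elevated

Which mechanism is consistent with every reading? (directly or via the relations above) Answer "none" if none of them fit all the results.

Checking each candidate against the observations:
(A) mechanism M3 — signal on channel 4 match; indicator I1 active miss; indicator I2 active miss; flag F2 raised miss; signal on channel 2 match; rate R increasing match
(B) process P1 — signal on channel 4 miss; indicator I1 active match; indicator I2 active match; flag F2 raised match; signal on channel 2 match; rate R increasing match
(C) mechanism M2 — signal on channel 4 match; indicator I1 active match; indicator I2 active match; flag F2 raised match; signal on channel 2 match; rate R increasing miss
(D) mechanism M7 — accounts for every observation
(E) mechanism M8 — does not account for indicator I2 active, flag F2 raised, signal on channel 2
(D) alone accounts for all the evidence.

D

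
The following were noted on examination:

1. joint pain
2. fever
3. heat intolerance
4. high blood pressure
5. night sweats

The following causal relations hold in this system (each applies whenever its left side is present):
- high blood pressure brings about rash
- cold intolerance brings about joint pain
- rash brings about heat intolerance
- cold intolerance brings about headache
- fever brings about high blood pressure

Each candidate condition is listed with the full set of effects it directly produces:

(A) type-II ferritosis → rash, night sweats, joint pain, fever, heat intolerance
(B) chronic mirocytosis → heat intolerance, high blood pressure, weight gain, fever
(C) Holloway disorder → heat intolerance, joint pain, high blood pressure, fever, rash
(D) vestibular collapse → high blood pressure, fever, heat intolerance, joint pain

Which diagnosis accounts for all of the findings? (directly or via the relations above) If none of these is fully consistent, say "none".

A

Per-candidate check:
(A) type-II ferritosis — accounts for every observation (high blood pressure via fever → high blood pressure)
(B) chronic mirocytosis — does not account for joint pain, night sweats
(C) Holloway disorder — joint pain match; fever match; heat intolerance match; high blood pressure match; night sweats miss
(D) vestibular collapse — joint pain match; fever match; heat intolerance match; high blood pressure match; night sweats miss
(A) is the only candidate with no mismatches.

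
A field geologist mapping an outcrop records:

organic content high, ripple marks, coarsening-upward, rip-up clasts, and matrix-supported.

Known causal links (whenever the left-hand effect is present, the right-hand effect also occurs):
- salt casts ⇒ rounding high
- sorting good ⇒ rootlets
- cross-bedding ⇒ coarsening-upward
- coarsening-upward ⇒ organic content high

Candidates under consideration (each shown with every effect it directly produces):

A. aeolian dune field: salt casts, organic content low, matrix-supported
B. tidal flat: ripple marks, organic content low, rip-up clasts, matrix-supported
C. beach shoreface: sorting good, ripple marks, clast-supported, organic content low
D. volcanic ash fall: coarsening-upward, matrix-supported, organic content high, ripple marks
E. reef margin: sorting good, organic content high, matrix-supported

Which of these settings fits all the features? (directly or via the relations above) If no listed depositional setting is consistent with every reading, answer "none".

Testing each hypothesis:
(A) aeolian dune field — organic content high ✗; ripple marks ✗; coarsening-upward ✗; rip-up clasts ✗; matrix-supported ✓
(B) tidal flat — organic content high ✗; ripple marks ✓; coarsening-upward ✗; rip-up clasts ✓; matrix-supported ✓
(C) beach shoreface — organic content high ✗; ripple marks ✓; coarsening-upward ✗; rip-up clasts ✗; matrix-supported ✗
(D) volcanic ash fall — organic content high ✓; ripple marks ✓; coarsening-upward ✓; rip-up clasts ✗; matrix-supported ✓
(E) reef margin — does not account for ripple marks, coarsening-upward, rip-up clasts
Every candidate fails on at least one observation.

none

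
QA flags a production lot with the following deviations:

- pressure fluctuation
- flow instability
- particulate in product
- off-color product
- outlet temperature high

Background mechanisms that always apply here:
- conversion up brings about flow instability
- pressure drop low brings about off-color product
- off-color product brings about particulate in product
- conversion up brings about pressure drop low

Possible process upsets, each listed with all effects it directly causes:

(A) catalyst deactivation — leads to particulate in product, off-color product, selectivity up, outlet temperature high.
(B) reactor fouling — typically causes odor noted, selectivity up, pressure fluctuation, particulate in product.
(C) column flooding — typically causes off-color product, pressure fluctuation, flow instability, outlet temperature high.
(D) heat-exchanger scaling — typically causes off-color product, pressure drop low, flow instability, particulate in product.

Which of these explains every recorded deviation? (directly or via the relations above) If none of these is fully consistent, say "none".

Per-candidate check:
(A) catalyst deactivation — pressure fluctuation -; flow instability -; particulate in product +; off-color product +; outlet temperature high +
(B) reactor fouling — does not account for flow instability, off-color product, outlet temperature high
(C) column flooding — pressure fluctuation +; flow instability +; particulate in product + (through off-color product → particulate in product); off-color product +; outlet temperature high +
(D) heat-exchanger scaling — pressure fluctuation -; flow instability +; particulate in product +; off-color product +; outlet temperature high -
Only (C) is consistent with every observation.

C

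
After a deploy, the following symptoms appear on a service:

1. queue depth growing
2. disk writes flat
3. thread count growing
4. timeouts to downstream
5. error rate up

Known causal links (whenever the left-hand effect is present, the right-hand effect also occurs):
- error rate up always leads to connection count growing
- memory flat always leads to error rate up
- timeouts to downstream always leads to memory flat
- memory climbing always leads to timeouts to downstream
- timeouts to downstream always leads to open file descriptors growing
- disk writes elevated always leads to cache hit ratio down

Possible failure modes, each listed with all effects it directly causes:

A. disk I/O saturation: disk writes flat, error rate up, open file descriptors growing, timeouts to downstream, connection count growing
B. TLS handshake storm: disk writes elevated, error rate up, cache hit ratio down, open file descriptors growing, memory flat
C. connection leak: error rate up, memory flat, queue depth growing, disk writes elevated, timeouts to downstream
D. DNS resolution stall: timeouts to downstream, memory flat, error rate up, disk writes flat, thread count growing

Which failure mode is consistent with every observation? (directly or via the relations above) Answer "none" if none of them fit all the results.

Testing each hypothesis:
(A) disk I/O saturation — queue depth growing ✗; disk writes flat ✓; thread count growing ✗; timeouts to downstream ✓; error rate up ✓
(B) TLS handshake storm — fails on queue depth growing, disk writes flat, thread count growing, timeouts to downstream (predicts disk writes elevated, not disk writes flat)
(C) connection leak — fails on disk writes flat, thread count growing (predicts disk writes elevated, not disk writes flat)
(D) DNS resolution stall — does not account for queue depth growing
Every candidate fails on at least one observation.

none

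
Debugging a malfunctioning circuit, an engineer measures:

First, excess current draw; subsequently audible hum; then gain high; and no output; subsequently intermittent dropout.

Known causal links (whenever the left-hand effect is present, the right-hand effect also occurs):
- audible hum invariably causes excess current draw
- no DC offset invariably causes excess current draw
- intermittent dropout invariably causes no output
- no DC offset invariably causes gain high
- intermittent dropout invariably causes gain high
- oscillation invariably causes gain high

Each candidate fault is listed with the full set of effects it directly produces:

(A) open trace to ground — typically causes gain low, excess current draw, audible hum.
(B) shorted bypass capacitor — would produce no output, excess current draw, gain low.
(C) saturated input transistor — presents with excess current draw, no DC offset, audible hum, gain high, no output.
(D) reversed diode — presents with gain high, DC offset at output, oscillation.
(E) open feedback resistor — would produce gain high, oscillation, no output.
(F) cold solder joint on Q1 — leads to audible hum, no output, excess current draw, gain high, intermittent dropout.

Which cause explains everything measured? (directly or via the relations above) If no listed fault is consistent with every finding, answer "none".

F

Checking each candidate against the observations:
(A) open trace to ground — fails on gain high, no output, intermittent dropout (predicts gain low, not gain high)
(B) shorted bypass capacitor — fails on audible hum, gain high, intermittent dropout (predicts gain low, not gain high)
(C) saturated input transistor — excess current draw match; audible hum match; gain high match; no output match; intermittent dropout miss
(D) reversed diode — excess current draw miss; audible hum miss; gain high match; no output miss; intermittent dropout miss
(E) open feedback resistor — does not account for excess current draw, audible hum, intermittent dropout
(F) cold solder joint on Q1 — excess current draw match; audible hum match; gain high match; no output match; intermittent dropout match
Only (F) is consistent with every observation.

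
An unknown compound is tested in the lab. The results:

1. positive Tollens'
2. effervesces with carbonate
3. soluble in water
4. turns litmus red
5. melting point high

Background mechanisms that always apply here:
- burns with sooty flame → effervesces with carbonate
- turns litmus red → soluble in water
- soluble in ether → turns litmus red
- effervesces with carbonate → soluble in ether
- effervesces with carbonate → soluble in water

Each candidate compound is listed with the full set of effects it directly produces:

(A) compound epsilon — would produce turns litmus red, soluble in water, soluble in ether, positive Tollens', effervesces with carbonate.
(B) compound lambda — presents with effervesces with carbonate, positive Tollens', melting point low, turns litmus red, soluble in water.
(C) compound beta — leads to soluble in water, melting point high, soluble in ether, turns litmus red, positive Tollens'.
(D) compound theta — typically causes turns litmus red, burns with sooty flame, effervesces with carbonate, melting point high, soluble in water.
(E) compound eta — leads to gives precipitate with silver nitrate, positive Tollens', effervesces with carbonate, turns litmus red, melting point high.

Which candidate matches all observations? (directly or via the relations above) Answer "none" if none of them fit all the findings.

E

Per-candidate check:
(A) compound epsilon — positive Tollens' match; effervesces with carbonate match; soluble in water match; turns litmus red match; melting point high miss
(B) compound lambda — positive Tollens' match; effervesces with carbonate match; soluble in water match; turns litmus red match; melting point high miss
(C) compound beta — does not account for effervesces with carbonate
(D) compound theta — does not account for positive Tollens'
(E) compound eta — positive Tollens' match; effervesces with carbonate match; soluble in water match (through effervesces with carbonate → soluble in water); turns litmus red match; melting point high match
Only (E) is consistent with every observation.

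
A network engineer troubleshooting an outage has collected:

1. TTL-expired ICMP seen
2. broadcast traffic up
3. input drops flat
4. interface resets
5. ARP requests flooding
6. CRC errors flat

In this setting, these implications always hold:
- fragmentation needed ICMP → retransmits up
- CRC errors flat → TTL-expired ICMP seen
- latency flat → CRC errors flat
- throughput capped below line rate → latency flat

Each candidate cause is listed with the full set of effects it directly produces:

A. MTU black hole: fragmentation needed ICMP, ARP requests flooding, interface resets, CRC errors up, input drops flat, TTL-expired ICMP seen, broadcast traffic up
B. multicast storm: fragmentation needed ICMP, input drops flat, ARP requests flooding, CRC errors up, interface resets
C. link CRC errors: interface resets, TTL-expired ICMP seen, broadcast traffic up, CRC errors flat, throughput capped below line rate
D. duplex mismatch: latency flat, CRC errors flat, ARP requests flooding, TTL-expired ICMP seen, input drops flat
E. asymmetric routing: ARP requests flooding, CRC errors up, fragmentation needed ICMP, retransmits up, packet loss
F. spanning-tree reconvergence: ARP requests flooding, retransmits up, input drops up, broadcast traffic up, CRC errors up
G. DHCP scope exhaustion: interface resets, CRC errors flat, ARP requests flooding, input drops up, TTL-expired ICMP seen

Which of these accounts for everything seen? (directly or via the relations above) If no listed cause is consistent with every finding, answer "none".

none

Per-candidate check:
(A) MTU black hole — TTL-expired ICMP seen +; broadcast traffic up +; input drops flat +; interface resets +; ARP requests flooding +; CRC errors flat -
(B) multicast storm — TTL-expired ICMP seen -; broadcast traffic up -; input drops flat +; interface resets +; ARP requests flooding +; CRC errors flat -
(C) link CRC errors — does not account for input drops flat, ARP requests flooding
(D) duplex mismatch — TTL-expired ICMP seen +; broadcast traffic up -; input drops flat +; interface resets -; ARP requests flooding +; CRC errors flat +
(E) asymmetric routing — fails on TTL-expired ICMP seen, broadcast traffic up, input drops flat, interface resets, CRC errors flat (predicts CRC errors up, not CRC errors flat)
(F) spanning-tree reconvergence — TTL-expired ICMP seen -; broadcast traffic up +; input drops flat -; interface resets -; ARP requests flooding +; CRC errors flat -
(G) DHCP scope exhaustion — fails on broadcast traffic up, input drops flat (predicts input drops up, not input drops flat)
No candidate is consistent with all observations.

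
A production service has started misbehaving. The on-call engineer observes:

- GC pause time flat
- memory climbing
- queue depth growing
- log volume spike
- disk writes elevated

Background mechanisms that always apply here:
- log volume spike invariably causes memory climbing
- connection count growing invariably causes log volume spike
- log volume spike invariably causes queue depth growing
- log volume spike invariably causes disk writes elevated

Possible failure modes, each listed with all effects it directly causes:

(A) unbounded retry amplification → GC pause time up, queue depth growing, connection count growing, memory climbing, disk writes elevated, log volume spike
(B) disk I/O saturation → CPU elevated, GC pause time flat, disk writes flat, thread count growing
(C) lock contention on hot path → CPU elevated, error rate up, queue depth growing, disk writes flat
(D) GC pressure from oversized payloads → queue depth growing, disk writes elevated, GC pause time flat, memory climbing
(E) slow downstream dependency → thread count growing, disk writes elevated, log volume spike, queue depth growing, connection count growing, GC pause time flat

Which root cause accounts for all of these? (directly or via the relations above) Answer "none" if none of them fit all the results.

E

Per-candidate check:
(A) unbounded retry amplification — GC pause time flat miss; memory climbing match; queue depth growing match; log volume spike match; disk writes elevated match
(B) disk I/O saturation — GC pause time flat match; memory climbing miss; queue depth growing miss; log volume spike miss; disk writes elevated miss
(C) lock contention on hot path — fails on GC pause time flat, memory climbing, log volume spike, disk writes elevated (predicts disk writes flat, not disk writes elevated)
(D) GC pressure from oversized payloads — GC pause time flat match; memory climbing match; queue depth growing match; log volume spike miss; disk writes elevated match
(E) slow downstream dependency — GC pause time flat match; memory climbing match (via log volume spike → memory climbing); queue depth growing match; log volume spike match; disk writes elevated match
(E) alone accounts for all the evidence.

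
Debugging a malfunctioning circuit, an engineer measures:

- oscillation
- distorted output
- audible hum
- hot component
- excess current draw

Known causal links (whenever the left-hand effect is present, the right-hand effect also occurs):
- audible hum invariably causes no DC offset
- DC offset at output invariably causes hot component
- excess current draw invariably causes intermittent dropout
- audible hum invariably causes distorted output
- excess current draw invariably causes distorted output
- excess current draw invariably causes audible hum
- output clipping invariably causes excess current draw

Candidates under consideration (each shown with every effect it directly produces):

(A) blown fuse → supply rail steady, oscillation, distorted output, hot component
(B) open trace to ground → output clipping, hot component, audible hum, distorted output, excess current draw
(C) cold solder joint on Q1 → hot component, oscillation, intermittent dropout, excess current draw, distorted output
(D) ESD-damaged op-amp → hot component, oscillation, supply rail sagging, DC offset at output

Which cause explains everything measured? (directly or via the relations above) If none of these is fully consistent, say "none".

C

Checking each candidate against the observations:
(A) blown fuse — oscillation +; distorted output +; audible hum -; hot component +; excess current draw -
(B) open trace to ground — does not account for oscillation
(C) cold solder joint on Q1 — oscillation +; distorted output +; audible hum + (via excess current draw → audible hum); hot component +; excess current draw +
(D) ESD-damaged op-amp — oscillation +; distorted output -; audible hum -; hot component +; excess current draw -
Only (C) is consistent with every observation.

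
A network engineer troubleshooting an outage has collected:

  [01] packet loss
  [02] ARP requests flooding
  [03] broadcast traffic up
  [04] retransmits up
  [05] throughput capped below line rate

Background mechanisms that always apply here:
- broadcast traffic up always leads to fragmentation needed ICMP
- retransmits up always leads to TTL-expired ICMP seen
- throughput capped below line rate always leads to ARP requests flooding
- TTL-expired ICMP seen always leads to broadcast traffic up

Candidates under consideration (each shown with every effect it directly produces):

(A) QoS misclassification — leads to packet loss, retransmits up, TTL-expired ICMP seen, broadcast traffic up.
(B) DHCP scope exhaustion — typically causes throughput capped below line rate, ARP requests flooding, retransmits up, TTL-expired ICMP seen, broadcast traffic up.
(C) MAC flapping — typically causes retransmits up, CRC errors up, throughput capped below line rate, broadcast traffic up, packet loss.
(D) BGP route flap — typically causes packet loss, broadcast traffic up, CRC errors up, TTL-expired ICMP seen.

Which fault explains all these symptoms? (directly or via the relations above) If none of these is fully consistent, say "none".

C

For each candidate, compare predicted effects to what was observed:
(A) QoS misclassification — packet loss match; ARP requests flooding miss; broadcast traffic up match; retransmits up match; throughput capped below line rate miss
(B) DHCP scope exhaustion — packet loss miss; ARP requests flooding match; broadcast traffic up match; retransmits up match; throughput capped below line rate match
(C) MAC flapping — packet loss match; ARP requests flooding match (by throughput capped below line rate → ARP requests flooding); broadcast traffic up match; retransmits up match; throughput capped below line rate match
(D) BGP route flap — packet loss match; ARP requests flooding miss; broadcast traffic up match; retransmits up miss; throughput capped below line rate miss
(C) alone accounts for all the evidence.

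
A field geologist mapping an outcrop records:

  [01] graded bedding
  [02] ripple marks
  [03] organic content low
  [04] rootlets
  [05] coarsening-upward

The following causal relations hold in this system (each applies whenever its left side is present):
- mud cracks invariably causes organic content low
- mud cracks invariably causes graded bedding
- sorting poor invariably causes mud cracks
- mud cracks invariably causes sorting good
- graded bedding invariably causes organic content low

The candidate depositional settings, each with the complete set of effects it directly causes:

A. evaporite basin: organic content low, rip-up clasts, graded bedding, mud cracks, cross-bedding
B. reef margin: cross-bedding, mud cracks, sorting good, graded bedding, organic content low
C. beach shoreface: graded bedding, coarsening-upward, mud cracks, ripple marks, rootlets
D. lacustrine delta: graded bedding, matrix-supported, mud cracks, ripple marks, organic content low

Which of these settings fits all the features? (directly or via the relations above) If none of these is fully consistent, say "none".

C

Testing each hypothesis:
(A) evaporite basin — graded bedding yes; ripple marks NO; organic content low yes; rootlets NO; coarsening-upward NO
(B) reef margin — does not account for ripple marks, rootlets, coarsening-upward
(C) beach shoreface — graded bedding yes; ripple marks yes; organic content low yes (through graded bedding → organic content low); rootlets yes; coarsening-upward yes
(D) lacustrine delta — graded bedding yes; ripple marks yes; organic content low yes; rootlets NO; coarsening-upward NO
(C) alone accounts for all the evidence.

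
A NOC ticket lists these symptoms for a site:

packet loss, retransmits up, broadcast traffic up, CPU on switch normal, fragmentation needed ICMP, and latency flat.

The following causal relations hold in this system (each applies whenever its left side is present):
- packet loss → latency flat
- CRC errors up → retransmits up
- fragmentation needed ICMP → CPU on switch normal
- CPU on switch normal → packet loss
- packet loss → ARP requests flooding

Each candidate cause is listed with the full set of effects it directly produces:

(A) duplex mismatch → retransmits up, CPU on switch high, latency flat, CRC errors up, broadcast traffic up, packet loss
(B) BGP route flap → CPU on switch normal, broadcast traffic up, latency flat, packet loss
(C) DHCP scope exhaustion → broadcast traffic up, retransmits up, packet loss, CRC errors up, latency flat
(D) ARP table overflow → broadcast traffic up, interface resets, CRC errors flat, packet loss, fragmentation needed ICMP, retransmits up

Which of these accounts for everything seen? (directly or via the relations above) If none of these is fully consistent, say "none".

For each candidate, compare predicted effects to what was observed:
(A) duplex mismatch — fails on CPU on switch normal, fragmentation needed ICMP (predicts CPU on switch high, not CPU on switch normal)
(B) BGP route flap — does not account for retransmits up, fragmentation needed ICMP
(C) DHCP scope exhaustion — does not account for CPU on switch normal, fragmentation needed ICMP
(D) ARP table overflow — packet loss ✓; retransmits up ✓; broadcast traffic up ✓; CPU on switch normal ✓ (through fragmentation needed ICMP → CPU on switch normal); fragmentation needed ICMP ✓; latency flat ✓ (through packet loss → latency flat)
(D) is the only candidate with no mismatches.

D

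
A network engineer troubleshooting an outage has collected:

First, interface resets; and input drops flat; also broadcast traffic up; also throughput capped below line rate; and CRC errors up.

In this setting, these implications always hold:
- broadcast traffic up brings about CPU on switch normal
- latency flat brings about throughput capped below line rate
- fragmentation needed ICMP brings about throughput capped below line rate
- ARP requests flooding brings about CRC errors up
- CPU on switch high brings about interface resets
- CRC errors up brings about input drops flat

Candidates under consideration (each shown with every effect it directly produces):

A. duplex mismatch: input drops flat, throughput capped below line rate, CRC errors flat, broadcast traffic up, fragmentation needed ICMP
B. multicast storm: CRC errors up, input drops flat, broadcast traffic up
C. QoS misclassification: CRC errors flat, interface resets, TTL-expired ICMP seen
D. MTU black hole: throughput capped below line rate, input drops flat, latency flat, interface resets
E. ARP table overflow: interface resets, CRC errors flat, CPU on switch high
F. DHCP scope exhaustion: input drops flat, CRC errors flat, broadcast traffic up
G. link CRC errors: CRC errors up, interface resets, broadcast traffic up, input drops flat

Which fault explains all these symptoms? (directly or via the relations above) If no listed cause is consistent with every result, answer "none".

none

Testing each hypothesis:
(A) duplex mismatch — interface resets -; input drops flat +; broadcast traffic up +; throughput capped below line rate +; CRC errors up -
(B) multicast storm — interface resets -; input drops flat +; broadcast traffic up +; throughput capped below line rate -; CRC errors up +
(C) QoS misclassification — interface resets +; input drops flat -; broadcast traffic up -; throughput capped below line rate -; CRC errors up -
(D) MTU black hole — interface resets +; input drops flat +; broadcast traffic up -; throughput capped below line rate +; CRC errors up -
(E) ARP table overflow — interface resets +; input drops flat -; broadcast traffic up -; throughput capped below line rate -; CRC errors up -
(F) DHCP scope exhaustion — fails on interface resets, throughput capped below line rate, CRC errors up (predicts CRC errors flat, not CRC errors up)
(G) link CRC errors — interface resets +; input drops flat +; broadcast traffic up +; throughput capped below line rate -; CRC errors up +
Every candidate fails on at least one observation.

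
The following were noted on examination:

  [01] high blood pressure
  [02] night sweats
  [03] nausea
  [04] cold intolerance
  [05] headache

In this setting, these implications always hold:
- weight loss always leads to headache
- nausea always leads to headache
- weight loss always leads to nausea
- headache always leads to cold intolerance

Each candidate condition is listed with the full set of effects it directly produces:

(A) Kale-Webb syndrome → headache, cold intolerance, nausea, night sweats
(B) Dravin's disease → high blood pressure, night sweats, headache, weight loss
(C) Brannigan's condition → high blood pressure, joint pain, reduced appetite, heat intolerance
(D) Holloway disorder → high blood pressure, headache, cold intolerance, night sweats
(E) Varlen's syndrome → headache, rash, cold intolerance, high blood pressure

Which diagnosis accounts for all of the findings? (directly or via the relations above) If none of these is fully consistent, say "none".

For each candidate, compare predicted effects to what was observed:
(A) Kale-Webb syndrome — high blood pressure NO; night sweats yes; nausea yes; cold intolerance yes; headache yes
(B) Dravin's disease — accounts for every observation (nausea by weight loss → nausea)
(C) Brannigan's condition — high blood pressure yes; night sweats NO; nausea NO; cold intolerance NO; headache NO
(D) Holloway disorder — high blood pressure yes; night sweats yes; nausea NO; cold intolerance yes; headache yes
(E) Varlen's syndrome — high blood pressure yes; night sweats NO; nausea NO; cold intolerance yes; headache yes
(B) is the only candidate with no mismatches.

B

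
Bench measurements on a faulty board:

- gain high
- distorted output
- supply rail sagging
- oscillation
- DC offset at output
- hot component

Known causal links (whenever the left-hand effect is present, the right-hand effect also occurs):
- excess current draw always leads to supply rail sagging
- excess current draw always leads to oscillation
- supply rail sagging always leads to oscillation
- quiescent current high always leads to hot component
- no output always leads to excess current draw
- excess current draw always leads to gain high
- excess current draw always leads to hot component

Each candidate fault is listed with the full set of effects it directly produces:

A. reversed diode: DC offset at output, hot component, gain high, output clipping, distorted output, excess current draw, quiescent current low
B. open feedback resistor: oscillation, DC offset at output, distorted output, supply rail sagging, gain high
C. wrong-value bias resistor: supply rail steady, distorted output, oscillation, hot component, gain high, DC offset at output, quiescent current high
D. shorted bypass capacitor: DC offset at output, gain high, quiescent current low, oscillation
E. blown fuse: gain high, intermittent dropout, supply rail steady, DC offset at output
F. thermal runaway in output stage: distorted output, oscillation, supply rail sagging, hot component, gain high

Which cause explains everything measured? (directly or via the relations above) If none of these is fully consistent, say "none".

A

Checking each candidate against the observations:
(A) reversed diode — gain high ✓; distorted output ✓; supply rail sagging ✓ (by excess current draw → supply rail sagging); oscillation ✓ (by excess current draw → oscillation); DC offset at output ✓; hot component ✓
(B) open feedback resistor — gain high ✓; distorted output ✓; supply rail sagging ✓; oscillation ✓; DC offset at output ✓; hot component ✗
(C) wrong-value bias resistor — fails on supply rail sagging (predicts supply rail steady, not supply rail sagging)
(D) shorted bypass capacitor — does not account for distorted output, supply rail sagging, hot component
(E) blown fuse — gain high ✓; distorted output ✗; supply rail sagging ✗; oscillation ✗; DC offset at output ✓; hot component ✗
(F) thermal runaway in output stage — does not account for DC offset at output
(A) is the only candidate with no mismatches.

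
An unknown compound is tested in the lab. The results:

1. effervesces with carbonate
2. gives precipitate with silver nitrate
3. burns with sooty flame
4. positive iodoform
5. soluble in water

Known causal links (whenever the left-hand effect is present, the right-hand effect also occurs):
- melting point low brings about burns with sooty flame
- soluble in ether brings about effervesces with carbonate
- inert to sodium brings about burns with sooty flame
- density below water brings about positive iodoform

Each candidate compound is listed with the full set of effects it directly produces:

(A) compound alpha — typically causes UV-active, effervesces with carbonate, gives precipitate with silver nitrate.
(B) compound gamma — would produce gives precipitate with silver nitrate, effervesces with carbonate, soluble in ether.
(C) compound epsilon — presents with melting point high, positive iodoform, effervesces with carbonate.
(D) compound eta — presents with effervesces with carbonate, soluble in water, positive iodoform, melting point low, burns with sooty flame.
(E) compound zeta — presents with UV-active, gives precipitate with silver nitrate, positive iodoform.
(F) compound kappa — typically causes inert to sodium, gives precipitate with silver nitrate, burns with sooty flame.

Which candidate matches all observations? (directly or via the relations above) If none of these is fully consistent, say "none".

Checking each candidate against the observations:
(A) compound alpha — does not account for burns with sooty flame, positive iodoform, soluble in water
(B) compound gamma — does not account for burns with sooty flame, positive iodoform, soluble in water
(C) compound epsilon — does not account for gives precipitate with silver nitrate, burns with sooty flame, soluble in water
(D) compound eta — does not account for gives precipitate with silver nitrate
(E) compound zeta — does not account for effervesces with carbonate, burns with sooty flame, soluble in water
(F) compound kappa — does not account for effervesces with carbonate, positive iodoform, soluble in water
No candidate is consistent with all observations.

none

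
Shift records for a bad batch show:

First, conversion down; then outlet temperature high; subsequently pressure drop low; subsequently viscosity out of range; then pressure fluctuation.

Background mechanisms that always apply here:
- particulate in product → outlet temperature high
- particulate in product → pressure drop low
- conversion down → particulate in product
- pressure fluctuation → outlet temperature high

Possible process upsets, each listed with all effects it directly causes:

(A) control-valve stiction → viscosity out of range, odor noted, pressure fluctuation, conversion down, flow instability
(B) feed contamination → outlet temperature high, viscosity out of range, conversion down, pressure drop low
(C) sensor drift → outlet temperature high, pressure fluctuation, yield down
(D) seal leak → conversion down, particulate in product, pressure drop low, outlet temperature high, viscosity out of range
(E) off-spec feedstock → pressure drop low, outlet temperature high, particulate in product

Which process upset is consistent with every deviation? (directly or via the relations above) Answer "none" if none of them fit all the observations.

Checking each candidate against the observations:
(A) control-valve stiction — conversion down ✓; outlet temperature high ✓ (by pressure fluctuation → outlet temperature high); pressure drop low ✓ (by conversion down → particulate in product → pressure drop low); viscosity out of range ✓; pressure fluctuation ✓
(B) feed contamination — conversion down ✓; outlet temperature high ✓; pressure drop low ✓; viscosity out of range ✓; pressure fluctuation ✗
(C) sensor drift — does not account for conversion down, pressure drop low, viscosity out of range
(D) seal leak — does not account for pressure fluctuation
(E) off-spec feedstock — does not account for conversion down, viscosity out of range, pressure fluctuation
(A) is the only candidate with no mismatches.

A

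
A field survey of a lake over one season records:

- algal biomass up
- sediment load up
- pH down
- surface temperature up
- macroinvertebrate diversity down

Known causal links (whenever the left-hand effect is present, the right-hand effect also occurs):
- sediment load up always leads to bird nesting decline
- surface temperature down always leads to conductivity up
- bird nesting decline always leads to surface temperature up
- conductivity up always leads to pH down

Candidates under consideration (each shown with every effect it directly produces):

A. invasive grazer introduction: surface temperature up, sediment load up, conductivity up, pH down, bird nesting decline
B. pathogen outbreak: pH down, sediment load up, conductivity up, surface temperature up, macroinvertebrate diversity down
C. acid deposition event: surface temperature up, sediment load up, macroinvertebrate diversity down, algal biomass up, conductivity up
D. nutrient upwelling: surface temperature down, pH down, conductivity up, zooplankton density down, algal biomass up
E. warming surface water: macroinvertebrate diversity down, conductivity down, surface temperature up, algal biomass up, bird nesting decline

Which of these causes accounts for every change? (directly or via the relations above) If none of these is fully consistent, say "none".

C

Checking each candidate against the observations:
(A) invasive grazer introduction — algal biomass up ✗; sediment load up ✓; pH down ✓; surface temperature up ✓; macroinvertebrate diversity down ✗
(B) pathogen outbreak — does not account for algal biomass up
(C) acid deposition event — algal biomass up ✓; sediment load up ✓; pH down ✓ (via conductivity up → pH down); surface temperature up ✓; macroinvertebrate diversity down ✓
(D) nutrient upwelling — algal biomass up ✓; sediment load up ✗; pH down ✓; surface temperature up ✗; macroinvertebrate diversity down ✗
(E) warming surface water — does not account for sediment load up, pH down
(C) is the only candidate with no mismatches.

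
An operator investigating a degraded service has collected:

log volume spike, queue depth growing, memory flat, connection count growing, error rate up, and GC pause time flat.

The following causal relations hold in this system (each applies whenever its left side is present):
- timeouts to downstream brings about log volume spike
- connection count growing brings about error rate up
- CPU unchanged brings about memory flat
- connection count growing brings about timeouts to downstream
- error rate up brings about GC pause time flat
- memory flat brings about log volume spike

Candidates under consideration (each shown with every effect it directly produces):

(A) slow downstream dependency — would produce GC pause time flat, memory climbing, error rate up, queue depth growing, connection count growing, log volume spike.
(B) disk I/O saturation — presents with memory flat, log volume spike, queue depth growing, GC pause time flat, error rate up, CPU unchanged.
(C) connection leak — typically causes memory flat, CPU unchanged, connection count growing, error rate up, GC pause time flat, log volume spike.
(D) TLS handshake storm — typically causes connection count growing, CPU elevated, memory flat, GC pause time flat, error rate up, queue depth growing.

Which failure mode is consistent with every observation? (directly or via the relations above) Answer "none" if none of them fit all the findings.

D

Per-candidate check:
(A) slow downstream dependency — fails on memory flat (predicts memory climbing, not memory flat)
(B) disk I/O saturation — does not account for connection count growing
(C) connection leak — does not account for queue depth growing
(D) TLS handshake storm — accounts for every observation (log volume spike via memory flat → log volume spike)
(D) is the only candidate with no mismatches.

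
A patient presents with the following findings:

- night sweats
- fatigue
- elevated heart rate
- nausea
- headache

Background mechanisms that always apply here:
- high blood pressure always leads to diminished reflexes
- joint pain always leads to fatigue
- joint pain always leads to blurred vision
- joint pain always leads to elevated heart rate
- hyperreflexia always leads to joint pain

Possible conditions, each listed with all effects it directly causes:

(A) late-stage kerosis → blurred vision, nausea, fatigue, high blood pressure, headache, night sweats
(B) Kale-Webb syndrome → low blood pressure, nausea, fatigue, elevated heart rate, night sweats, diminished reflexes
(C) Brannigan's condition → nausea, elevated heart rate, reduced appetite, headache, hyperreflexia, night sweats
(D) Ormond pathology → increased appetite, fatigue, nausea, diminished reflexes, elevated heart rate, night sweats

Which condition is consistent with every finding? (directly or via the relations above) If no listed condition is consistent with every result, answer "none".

Per-candidate check:
(A) late-stage kerosis — night sweats ✓; fatigue ✓; elevated heart rate ✗; nausea ✓; headache ✓
(B) Kale-Webb syndrome — night sweats ✓; fatigue ✓; elevated heart rate ✓; nausea ✓; headache ✗
(C) Brannigan's condition — accounts for every observation (fatigue via hyperreflexia → joint pain → fatigue)
(D) Ormond pathology — night sweats ✓; fatigue ✓; elevated heart rate ✓; nausea ✓; headache ✗
(C) alone accounts for all the evidence.

C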